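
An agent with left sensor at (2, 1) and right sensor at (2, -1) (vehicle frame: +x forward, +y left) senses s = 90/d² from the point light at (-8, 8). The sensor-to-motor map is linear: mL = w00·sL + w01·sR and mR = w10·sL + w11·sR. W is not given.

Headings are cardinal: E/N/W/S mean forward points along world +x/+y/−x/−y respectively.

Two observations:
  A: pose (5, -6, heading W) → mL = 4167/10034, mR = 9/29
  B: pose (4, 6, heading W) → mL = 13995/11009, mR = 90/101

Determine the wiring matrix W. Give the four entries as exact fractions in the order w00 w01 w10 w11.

obs A: pose=(5,-6,W) → sL=45/173, sR=9/29, mL=4167/10034, mR=9/29
obs B: pose=(4,6,W) → sL=90/109, sR=90/101, mL=13995/11009, mR=90/101
sensor matrix S = [[45/173, 9/29], [90/109, 90/101]]; det S = -1351080/55232153
solve [mL_A; mL_B] = S·[w00; w01] and [mR_A; mR_B] = S·[w10; w11]:
  w00 = 1, w01 = 1/2, w10 = 0, w11 = 1

1 1/2 0 1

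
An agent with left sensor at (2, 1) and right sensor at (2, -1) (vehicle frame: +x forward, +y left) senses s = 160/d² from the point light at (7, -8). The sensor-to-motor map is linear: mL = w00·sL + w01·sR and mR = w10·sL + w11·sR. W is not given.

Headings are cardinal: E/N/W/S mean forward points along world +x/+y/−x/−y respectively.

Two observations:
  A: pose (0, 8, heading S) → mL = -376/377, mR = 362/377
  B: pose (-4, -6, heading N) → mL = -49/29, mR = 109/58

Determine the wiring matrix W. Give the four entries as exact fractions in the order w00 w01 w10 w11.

-1 -1/2 1/2 1

obs A: pose=(0,8,S) → sL=20/29, sR=8/13, mL=-376/377, mR=362/377
obs B: pose=(-4,-6,N) → sL=1, sR=40/29, mL=-49/29, mR=109/58
sensor matrix S = [[20/29, 8/13], [1, 40/29]]; det S = 3672/10933
solve [mL_A; mL_B] = S·[w00; w01] and [mR_A; mR_B] = S·[w10; w11]:
  w00 = -1, w01 = -1/2, w10 = 1/2, w11 = 1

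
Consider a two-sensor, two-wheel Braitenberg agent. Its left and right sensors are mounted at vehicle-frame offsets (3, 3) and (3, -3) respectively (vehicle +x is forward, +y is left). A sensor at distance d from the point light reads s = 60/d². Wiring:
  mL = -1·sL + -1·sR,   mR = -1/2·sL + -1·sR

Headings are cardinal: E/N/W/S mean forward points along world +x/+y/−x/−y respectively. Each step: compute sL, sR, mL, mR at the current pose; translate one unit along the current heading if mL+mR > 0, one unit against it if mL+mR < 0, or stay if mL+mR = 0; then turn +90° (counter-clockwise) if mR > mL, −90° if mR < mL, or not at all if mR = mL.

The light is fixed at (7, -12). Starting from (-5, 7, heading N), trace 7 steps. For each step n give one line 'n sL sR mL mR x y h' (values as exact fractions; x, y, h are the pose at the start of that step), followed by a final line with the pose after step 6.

0 60/709 12/113 -15288/80117 -11898/80117 -5 7 N
1 2/15 10/111 -124/555 -29/185 -5 6 W
2 60/289 60/421 -42600/121669 -29970/121669 -4 6 S
3 15/137 3/16 -651/2192 -531/2192 -4 7 E
4 60/709 12/113 -15288/80117 -11898/80117 -5 7 N
5 2/15 10/111 -124/555 -29/185 -5 6 W
6 60/289 60/421 -42600/121669 -29970/121669 -4 6 S
final -4 7 E

n=0: pose=(-5,7,N); sL=60/709, sR=12/113; mL=-15288/80117, mR=-11898/80117; mL+mR=-27186/80117 → advance -1; mR−mL=30/709 → turn +1·90°
n=1: pose=(-5,6,W); sL=2/15, sR=10/111; mL=-124/555, mR=-29/185; mL+mR=-211/555 → advance -1; mR−mL=1/15 → turn +1·90°
n=2: pose=(-4,6,S); sL=60/289, sR=60/421; mL=-42600/121669, mR=-29970/121669; mL+mR=-72570/121669 → advance -1; mR−mL=30/289 → turn +1·90°
n=3: pose=(-4,7,E); sL=15/137, sR=3/16; mL=-651/2192, mR=-531/2192; mL+mR=-591/1096 → advance -1; mR−mL=15/274 → turn +1·90°
n=4: pose=(-5,7,N); sL=60/709, sR=12/113; mL=-15288/80117, mR=-11898/80117; mL+mR=-27186/80117 → advance -1; mR−mL=30/709 → turn +1·90°
n=5: pose=(-5,6,W); sL=2/15, sR=10/111; mL=-124/555, mR=-29/185; mL+mR=-211/555 → advance -1; mR−mL=1/15 → turn +1·90°
n=6: pose=(-4,6,S); sL=60/289, sR=60/421; mL=-42600/121669, mR=-29970/121669; mL+mR=-72570/121669 → advance -1; mR−mL=30/289 → turn +1·90°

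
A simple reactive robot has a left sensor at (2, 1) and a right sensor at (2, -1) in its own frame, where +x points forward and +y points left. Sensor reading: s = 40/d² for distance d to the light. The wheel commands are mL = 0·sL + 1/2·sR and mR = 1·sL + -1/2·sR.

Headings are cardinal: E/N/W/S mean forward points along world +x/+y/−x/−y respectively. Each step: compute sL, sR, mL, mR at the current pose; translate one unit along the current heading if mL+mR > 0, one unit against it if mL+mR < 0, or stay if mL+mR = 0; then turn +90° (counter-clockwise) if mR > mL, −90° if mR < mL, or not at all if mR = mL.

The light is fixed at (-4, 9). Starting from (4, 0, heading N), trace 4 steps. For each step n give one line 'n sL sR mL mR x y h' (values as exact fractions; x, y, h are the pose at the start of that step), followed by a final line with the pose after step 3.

0 20/49 4/13 2/13 162/637 4 0 N
1 40/117 8/17 4/17 212/1989 4 1 W
2 5/9 2/5 1/5 16/45 3 1 N
3 40/89 40/61 20/61 660/5429 3 2 W
final 2 2 N

n=0: pose=(4,0,N); sL=20/49, sR=4/13; mL=2/13, mR=162/637; mL+mR=20/49 → advance +1; mR−mL=64/637 → turn +1·90°
n=1: pose=(4,1,W); sL=40/117, sR=8/17; mL=4/17, mR=212/1989; mL+mR=40/117 → advance +1; mR−mL=-256/1989 → turn -1·90°
n=2: pose=(3,1,N); sL=5/9, sR=2/5; mL=1/5, mR=16/45; mL+mR=5/9 → advance +1; mR−mL=7/45 → turn +1·90°
n=3: pose=(3,2,W); sL=40/89, sR=40/61; mL=20/61, mR=660/5429; mL+mR=40/89 → advance +1; mR−mL=-1120/5429 → turn -1·90°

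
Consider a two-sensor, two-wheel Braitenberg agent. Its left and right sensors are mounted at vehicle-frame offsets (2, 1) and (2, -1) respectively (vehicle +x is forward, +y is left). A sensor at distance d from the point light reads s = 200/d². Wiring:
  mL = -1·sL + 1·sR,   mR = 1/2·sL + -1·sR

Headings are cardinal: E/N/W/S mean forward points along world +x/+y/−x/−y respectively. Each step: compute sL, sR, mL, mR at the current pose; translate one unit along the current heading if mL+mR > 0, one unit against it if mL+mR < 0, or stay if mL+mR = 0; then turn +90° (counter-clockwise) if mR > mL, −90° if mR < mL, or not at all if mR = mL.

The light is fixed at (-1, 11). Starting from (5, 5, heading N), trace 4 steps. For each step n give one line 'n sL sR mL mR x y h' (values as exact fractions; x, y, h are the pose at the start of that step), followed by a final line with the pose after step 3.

0 200/41 40/13 -960/533 -340/533 5 5 N
1 5/2 50/13 35/26 -135/52 5 4 W
2 200/61 200/89 -5600/5429 -3300/5429 6 4 N
3 100/53 100/37 1600/1961 -3450/1961 6 3 W
final 7 3 N

n=0: pose=(5,5,N); sL=200/41, sR=40/13; mL=-960/533, mR=-340/533; mL+mR=-100/41 → advance -1; mR−mL=620/533 → turn +1·90°
n=1: pose=(5,4,W); sL=5/2, sR=50/13; mL=35/26, mR=-135/52; mL+mR=-5/4 → advance -1; mR−mL=-205/52 → turn -1·90°
n=2: pose=(6,4,N); sL=200/61, sR=200/89; mL=-5600/5429, mR=-3300/5429; mL+mR=-100/61 → advance -1; mR−mL=2300/5429 → turn +1·90°
n=3: pose=(6,3,W); sL=100/53, sR=100/37; mL=1600/1961, mR=-3450/1961; mL+mR=-50/53 → advance -1; mR−mL=-5050/1961 → turn -1·90°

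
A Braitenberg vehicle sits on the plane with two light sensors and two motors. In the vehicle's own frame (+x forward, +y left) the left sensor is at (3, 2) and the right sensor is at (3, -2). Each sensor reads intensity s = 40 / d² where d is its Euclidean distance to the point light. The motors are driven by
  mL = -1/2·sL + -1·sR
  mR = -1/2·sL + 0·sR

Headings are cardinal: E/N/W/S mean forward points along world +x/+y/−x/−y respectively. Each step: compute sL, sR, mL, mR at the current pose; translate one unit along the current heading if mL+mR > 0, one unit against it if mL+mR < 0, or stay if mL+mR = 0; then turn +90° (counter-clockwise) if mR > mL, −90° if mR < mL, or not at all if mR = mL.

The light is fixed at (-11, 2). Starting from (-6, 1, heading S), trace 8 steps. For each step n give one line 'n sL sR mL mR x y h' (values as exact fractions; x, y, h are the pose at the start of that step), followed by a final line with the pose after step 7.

n=0: pose=(-6,1,S); sL=8/13, sR=8/5; mL=-124/65, mR=-4/13; mL+mR=-144/65 → advance -1; mR−mL=8/5 → turn +1·90°
n=1: pose=(-6,2,E); sL=10/17, sR=10/17; mL=-15/17, mR=-5/17; mL+mR=-20/17 → advance -1; mR−mL=10/17 → turn +1·90°
n=2: pose=(-7,2,N); sL=40/13, sR=8/9; mL=-284/117, mR=-20/13; mL+mR=-464/117 → advance -1; mR−mL=8/9 → turn +1·90°
n=3: pose=(-7,1,W); sL=4, sR=20; mL=-22, mR=-2; mL+mR=-24 → advance -1; mR−mL=20 → turn +1·90°
n=4: pose=(-6,1,S); sL=8/13, sR=8/5; mL=-124/65, mR=-4/13; mL+mR=-144/65 → advance -1; mR−mL=8/5 → turn +1·90°
n=5: pose=(-6,2,E); sL=10/17, sR=10/17; mL=-15/17, mR=-5/17; mL+mR=-20/17 → advance -1; mR−mL=10/17 → turn +1·90°
n=6: pose=(-7,2,N); sL=40/13, sR=8/9; mL=-284/117, mR=-20/13; mL+mR=-464/117 → advance -1; mR−mL=8/9 → turn +1·90°
n=7: pose=(-7,1,W); sL=4, sR=20; mL=-22, mR=-2; mL+mR=-24 → advance -1; mR−mL=20 → turn +1·90°

0 8/13 8/5 -124/65 -4/13 -6 1 S
1 10/17 10/17 -15/17 -5/17 -6 2 E
2 40/13 8/9 -284/117 -20/13 -7 2 N
3 4 20 -22 -2 -7 1 W
4 8/13 8/5 -124/65 -4/13 -6 1 S
5 10/17 10/17 -15/17 -5/17 -6 2 E
6 40/13 8/9 -284/117 -20/13 -7 2 N
7 4 20 -22 -2 -7 1 W
final -6 1 S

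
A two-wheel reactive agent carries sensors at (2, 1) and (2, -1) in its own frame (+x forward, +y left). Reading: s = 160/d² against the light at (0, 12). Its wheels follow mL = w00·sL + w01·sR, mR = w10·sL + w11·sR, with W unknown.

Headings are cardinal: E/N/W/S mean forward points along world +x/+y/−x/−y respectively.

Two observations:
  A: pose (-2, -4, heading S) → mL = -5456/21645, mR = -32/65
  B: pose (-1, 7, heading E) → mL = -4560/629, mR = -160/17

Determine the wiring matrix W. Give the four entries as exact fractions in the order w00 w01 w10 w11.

obs A: pose=(-2,-4,S) → sL=32/65, sR=160/333, mL=-5456/21645, mR=-32/65
obs B: pose=(-1,7,E) → sL=160/17, sR=160/37, mL=-4560/629, mR=-160/17
sensor matrix S = [[32/65, 160/333], [160/17, 160/37]]; det S = -176128/73593
solve [mL_A; mL_B] = S·[w00; w01] and [mR_A; mR_B] = S·[w10; w11]:
  w00 = -1, w01 = 1/2, w10 = -1, w11 = 0

-1 1/2 -1 0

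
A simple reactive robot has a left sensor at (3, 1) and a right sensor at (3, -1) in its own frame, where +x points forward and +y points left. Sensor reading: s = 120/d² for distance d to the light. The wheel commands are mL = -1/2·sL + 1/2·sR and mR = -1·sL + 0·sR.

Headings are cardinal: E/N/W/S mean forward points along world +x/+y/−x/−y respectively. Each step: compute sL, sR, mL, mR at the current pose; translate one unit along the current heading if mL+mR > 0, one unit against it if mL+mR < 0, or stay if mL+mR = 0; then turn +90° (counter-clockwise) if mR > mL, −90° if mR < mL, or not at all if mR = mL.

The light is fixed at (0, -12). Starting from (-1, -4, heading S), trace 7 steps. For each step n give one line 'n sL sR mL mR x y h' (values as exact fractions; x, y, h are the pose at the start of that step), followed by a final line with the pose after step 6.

n=0: pose=(-1,-4,S); sL=24/5, sR=120/29; mL=-48/145, mR=-24/5; mL+mR=-744/145 → advance -1; mR−mL=-648/145 → turn -1·90°
n=1: pose=(-1,-3,W); sL=3/2, sR=30/29; mL=-27/116, mR=-3/2; mL+mR=-201/116 → advance -1; mR−mL=-147/116 → turn -1·90°
n=2: pose=(0,-3,N); sL=24/29, sR=24/29; mL=0, mR=-24/29; mL+mR=-24/29 → advance -1; mR−mL=-24/29 → turn -1·90°
n=3: pose=(0,-4,E); sL=4/3, sR=60/29; mL=32/87, mR=-4/3; mL+mR=-28/29 → advance -1; mR−mL=-148/87 → turn -1·90°
n=4: pose=(-1,-4,S); sL=24/5, sR=120/29; mL=-48/145, mR=-24/5; mL+mR=-744/145 → advance -1; mR−mL=-648/145 → turn -1·90°
n=5: pose=(-1,-3,W); sL=3/2, sR=30/29; mL=-27/116, mR=-3/2; mL+mR=-201/116 → advance -1; mR−mL=-147/116 → turn -1·90°
n=6: pose=(0,-3,N); sL=24/29, sR=24/29; mL=0, mR=-24/29; mL+mR=-24/29 → advance -1; mR−mL=-24/29 → turn -1·90°

0 24/5 120/29 -48/145 -24/5 -1 -4 S
1 3/2 30/29 -27/116 -3/2 -1 -3 W
2 24/29 24/29 0 -24/29 0 -3 N
3 4/3 60/29 32/87 -4/3 0 -4 E
4 24/5 120/29 -48/145 -24/5 -1 -4 S
5 3/2 30/29 -27/116 -3/2 -1 -3 W
6 24/29 24/29 0 -24/29 0 -3 N
final 0 -4 E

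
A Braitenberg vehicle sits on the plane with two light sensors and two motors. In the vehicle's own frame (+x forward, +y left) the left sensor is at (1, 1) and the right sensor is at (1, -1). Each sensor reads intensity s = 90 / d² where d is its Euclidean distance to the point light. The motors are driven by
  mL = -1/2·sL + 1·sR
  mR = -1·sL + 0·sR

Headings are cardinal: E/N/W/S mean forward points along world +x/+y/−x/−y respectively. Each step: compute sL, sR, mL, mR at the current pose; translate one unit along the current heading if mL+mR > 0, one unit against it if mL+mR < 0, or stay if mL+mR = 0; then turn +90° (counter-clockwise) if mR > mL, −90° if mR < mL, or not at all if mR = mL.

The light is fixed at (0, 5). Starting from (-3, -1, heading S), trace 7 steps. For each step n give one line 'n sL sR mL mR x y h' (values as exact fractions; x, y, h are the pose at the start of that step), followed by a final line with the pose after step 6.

0 90/53 18/13 369/689 -90/53 -3 -1 S
1 45/26 45/16 405/208 -45/26 -3 0 W
2 90/41 18/5 513/205 -90/41 -4 0 N
3 5 45/17 5/34 -5 -4 1 E
4 90/41 90/61 945/2501 -90/41 -5 1 S
5 45/26 9/4 18/13 -45/26 -5 2 W
6 90/29 90/13 2025/377 -90/29 -4 2 N
final -4 3 E

n=0: pose=(-3,-1,S); sL=90/53, sR=18/13; mL=369/689, mR=-90/53; mL+mR=-801/689 → advance -1; mR−mL=-1539/689 → turn -1·90°
n=1: pose=(-3,0,W); sL=45/26, sR=45/16; mL=405/208, mR=-45/26; mL+mR=45/208 → advance +1; mR−mL=-765/208 → turn -1·90°
n=2: pose=(-4,0,N); sL=90/41, sR=18/5; mL=513/205, mR=-90/41; mL+mR=63/205 → advance +1; mR−mL=-963/205 → turn -1·90°
n=3: pose=(-4,1,E); sL=5, sR=45/17; mL=5/34, mR=-5; mL+mR=-165/34 → advance -1; mR−mL=-175/34 → turn -1·90°
n=4: pose=(-5,1,S); sL=90/41, sR=90/61; mL=945/2501, mR=-90/41; mL+mR=-4545/2501 → advance -1; mR−mL=-6435/2501 → turn -1·90°
n=5: pose=(-5,2,W); sL=45/26, sR=9/4; mL=18/13, mR=-45/26; mL+mR=-9/26 → advance -1; mR−mL=-81/26 → turn -1·90°
n=6: pose=(-4,2,N); sL=90/29, sR=90/13; mL=2025/377, mR=-90/29; mL+mR=855/377 → advance +1; mR−mL=-3195/377 → turn -1·90°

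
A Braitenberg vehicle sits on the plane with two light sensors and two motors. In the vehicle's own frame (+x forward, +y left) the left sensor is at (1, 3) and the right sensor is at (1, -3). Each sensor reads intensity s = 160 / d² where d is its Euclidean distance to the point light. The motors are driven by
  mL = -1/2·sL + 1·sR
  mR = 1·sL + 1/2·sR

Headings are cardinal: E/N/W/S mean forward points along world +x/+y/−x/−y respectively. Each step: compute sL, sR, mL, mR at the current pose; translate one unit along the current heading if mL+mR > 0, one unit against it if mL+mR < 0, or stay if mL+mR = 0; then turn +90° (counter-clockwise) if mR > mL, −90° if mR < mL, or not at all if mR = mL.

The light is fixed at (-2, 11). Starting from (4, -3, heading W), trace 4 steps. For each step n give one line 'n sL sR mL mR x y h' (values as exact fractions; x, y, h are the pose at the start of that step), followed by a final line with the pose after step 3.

0 80/157 80/73 9640/11461 12120/11461 4 -3 W
1 160/289 160/229 27920/66181 59760/66181 3 -3 S
2 8/9 4/9 0 10/9 3 -4 E
3 32/41 160/277 2128/11357 12144/11357 4 -4 N
final 4 -3 W

n=0: pose=(4,-3,W); sL=80/157, sR=80/73; mL=9640/11461, mR=12120/11461; mL+mR=21760/11461 → advance +1; mR−mL=2480/11461 → turn +1·90°
n=1: pose=(3,-3,S); sL=160/289, sR=160/229; mL=27920/66181, mR=59760/66181; mL+mR=87680/66181 → advance +1; mR−mL=31840/66181 → turn +1·90°
n=2: pose=(3,-4,E); sL=8/9, sR=4/9; mL=0, mR=10/9; mL+mR=10/9 → advance +1; mR−mL=10/9 → turn +1·90°
n=3: pose=(4,-4,N); sL=32/41, sR=160/277; mL=2128/11357, mR=12144/11357; mL+mR=14272/11357 → advance +1; mR−mL=10016/11357 → turn +1·90°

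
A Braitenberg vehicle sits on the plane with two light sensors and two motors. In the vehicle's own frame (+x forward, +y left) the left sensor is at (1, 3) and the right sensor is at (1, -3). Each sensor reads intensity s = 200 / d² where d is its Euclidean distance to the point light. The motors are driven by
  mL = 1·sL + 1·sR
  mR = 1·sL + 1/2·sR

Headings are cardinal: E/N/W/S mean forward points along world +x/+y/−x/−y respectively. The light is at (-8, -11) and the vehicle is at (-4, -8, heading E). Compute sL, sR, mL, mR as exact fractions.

200/61 8 688/61 444/61

left sensor world pos  = (-3, -5); dL² = 61
right sensor world pos = (-3, -11); dR² = 25
sL = 200/61 = 200/61
sR = 200/25 = 8
mL = 1·sL + 1·sR = 688/61
mR = 1·sL + 1/2·sR = 444/61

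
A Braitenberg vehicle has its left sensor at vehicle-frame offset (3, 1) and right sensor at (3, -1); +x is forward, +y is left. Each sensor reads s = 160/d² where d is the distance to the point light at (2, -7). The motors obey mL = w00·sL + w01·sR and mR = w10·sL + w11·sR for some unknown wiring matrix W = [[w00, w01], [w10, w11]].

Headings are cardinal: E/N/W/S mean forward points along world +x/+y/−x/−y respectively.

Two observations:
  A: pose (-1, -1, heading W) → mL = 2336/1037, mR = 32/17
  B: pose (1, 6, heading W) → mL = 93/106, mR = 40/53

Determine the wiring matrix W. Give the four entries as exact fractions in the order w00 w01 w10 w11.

1/2 1/2 0 1

obs A: pose=(-1,-1,W) → sL=160/61, sR=32/17, mL=2336/1037, mR=32/17
obs B: pose=(1,6,W) → sL=1, sR=40/53, mL=93/106, mR=40/53
sensor matrix S = [[160/61, 32/17], [1, 40/53]]; det S = 5344/54961
solve [mL_A; mL_B] = S·[w00; w01] and [mR_A; mR_B] = S·[w10; w11]:
  w00 = 1/2, w01 = 1/2, w10 = 0, w11 = 1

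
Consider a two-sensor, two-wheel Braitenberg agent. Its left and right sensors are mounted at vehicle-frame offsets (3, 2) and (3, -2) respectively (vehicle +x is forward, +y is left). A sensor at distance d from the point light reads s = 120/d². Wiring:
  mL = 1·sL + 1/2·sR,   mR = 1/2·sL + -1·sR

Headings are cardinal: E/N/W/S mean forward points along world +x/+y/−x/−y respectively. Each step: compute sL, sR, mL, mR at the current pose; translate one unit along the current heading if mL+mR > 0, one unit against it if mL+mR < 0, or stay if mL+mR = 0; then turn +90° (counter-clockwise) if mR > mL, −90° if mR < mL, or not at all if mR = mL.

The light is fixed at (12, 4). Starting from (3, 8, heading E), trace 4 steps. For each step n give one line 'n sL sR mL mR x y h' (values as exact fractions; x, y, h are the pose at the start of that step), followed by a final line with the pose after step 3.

0 5/3 3 19/6 -13/6 3 8 E
1 120/37 120/101 14340/3737 1620/3737 4 8 S
2 60/61 60/73 6210/4453 -1470/4453 4 7 W
3 120/157 24/17 3924/2669 -2748/2669 3 7 N
final 3 8 E

n=0: pose=(3,8,E); sL=5/3, sR=3; mL=19/6, mR=-13/6; mL+mR=1 → advance +1; mR−mL=-16/3 → turn -1·90°
n=1: pose=(4,8,S); sL=120/37, sR=120/101; mL=14340/3737, mR=1620/3737; mL+mR=15960/3737 → advance +1; mR−mL=-12720/3737 → turn -1·90°
n=2: pose=(4,7,W); sL=60/61, sR=60/73; mL=6210/4453, mR=-1470/4453; mL+mR=4740/4453 → advance +1; mR−mL=-7680/4453 → turn -1·90°
n=3: pose=(3,7,N); sL=120/157, sR=24/17; mL=3924/2669, mR=-2748/2669; mL+mR=1176/2669 → advance +1; mR−mL=-6672/2669 → turn -1·90°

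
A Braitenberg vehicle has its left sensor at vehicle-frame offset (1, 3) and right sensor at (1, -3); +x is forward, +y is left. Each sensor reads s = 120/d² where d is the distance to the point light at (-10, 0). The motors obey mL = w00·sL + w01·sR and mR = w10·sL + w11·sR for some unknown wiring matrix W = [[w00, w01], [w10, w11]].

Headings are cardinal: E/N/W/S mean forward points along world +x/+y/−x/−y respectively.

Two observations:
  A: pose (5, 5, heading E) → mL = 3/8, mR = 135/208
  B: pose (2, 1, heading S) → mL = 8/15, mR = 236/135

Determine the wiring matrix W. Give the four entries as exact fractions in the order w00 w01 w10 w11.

1 0 1/2 1

obs A: pose=(5,5,E) → sL=3/8, sR=6/13, mL=3/8, mR=135/208
obs B: pose=(2,1,S) → sL=8/15, sR=40/27, mL=8/15, mR=236/135
sensor matrix S = [[3/8, 6/13], [8/15, 40/27]]; det S = 181/585
solve [mL_A; mL_B] = S·[w00; w01] and [mR_A; mR_B] = S·[w10; w11]:
  w00 = 1, w01 = 0, w10 = 1/2, w11 = 1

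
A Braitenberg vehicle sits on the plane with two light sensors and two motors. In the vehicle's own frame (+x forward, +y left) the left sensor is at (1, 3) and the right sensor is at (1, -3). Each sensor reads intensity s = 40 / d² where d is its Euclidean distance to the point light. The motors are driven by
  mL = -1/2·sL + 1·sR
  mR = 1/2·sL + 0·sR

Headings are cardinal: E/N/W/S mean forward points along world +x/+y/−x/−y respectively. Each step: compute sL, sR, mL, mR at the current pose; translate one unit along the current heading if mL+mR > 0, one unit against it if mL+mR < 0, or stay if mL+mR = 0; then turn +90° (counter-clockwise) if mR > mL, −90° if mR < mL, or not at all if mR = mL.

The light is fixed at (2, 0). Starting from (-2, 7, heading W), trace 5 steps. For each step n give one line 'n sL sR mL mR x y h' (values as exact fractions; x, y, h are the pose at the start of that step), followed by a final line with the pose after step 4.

n=0: pose=(-2,7,W); sL=40/41, sR=8/25; mL=-172/1025, mR=20/41; mL+mR=8/25 → advance +1; mR−mL=672/1025 → turn +1·90°
n=1: pose=(-3,7,S); sL=1, sR=2/5; mL=-1/10, mR=1/2; mL+mR=2/5 → advance +1; mR−mL=3/5 → turn +1·90°
n=2: pose=(-3,6,E); sL=40/97, sR=8/5; mL=676/485, mR=20/97; mL+mR=8/5 → advance +1; mR−mL=-576/485 → turn -1·90°
n=3: pose=(-2,6,S); sL=20/13, sR=20/37; mL=-110/481, mR=10/13; mL+mR=20/37 → advance +1; mR−mL=480/481 → turn +1·90°
n=4: pose=(-2,5,E); sL=40/73, sR=40/13; mL=2660/949, mR=20/73; mL+mR=40/13 → advance +1; mR−mL=-2400/949 → turn -1·90°

0 40/41 8/25 -172/1025 20/41 -2 7 W
1 1 2/5 -1/10 1/2 -3 7 S
2 40/97 8/5 676/485 20/97 -3 6 E
3 20/13 20/37 -110/481 10/13 -2 6 S
4 40/73 40/13 2660/949 20/73 -2 5 E
final -1 5 S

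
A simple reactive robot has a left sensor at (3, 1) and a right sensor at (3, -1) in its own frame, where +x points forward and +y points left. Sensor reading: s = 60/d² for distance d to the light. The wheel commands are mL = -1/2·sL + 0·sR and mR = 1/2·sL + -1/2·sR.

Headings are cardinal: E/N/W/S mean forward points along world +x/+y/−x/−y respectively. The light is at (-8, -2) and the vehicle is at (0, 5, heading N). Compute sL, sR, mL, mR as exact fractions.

left sensor world pos  = (-1, 8); dL² = 149
right sensor world pos = (1, 8); dR² = 181
sL = 60/149 = 60/149
sR = 60/181 = 60/181
mL = -1/2·sL + 0·sR = -30/149
mR = 1/2·sL + -1/2·sR = 960/26969

60/149 60/181 -30/149 960/26969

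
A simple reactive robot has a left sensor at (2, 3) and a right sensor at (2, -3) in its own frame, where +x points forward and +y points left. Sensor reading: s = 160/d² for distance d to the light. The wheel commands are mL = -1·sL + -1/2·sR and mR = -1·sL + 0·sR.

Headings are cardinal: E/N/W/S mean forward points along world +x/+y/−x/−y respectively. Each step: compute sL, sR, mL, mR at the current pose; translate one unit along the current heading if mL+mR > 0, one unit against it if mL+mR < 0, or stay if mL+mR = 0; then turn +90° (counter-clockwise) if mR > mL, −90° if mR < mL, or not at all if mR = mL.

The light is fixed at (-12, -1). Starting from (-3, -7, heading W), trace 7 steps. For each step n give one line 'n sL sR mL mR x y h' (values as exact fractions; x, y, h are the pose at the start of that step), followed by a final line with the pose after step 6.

0 16/13 80/29 -984/377 -16/13 -3 -7 W
1 160/233 160/113 -36720/26329 -160/233 -2 -7 S
2 40/37 10/13 -705/481 -40/37 -2 -6 E
3 32/9 160/153 -208/51 -32/9 -3 -6 N
4 16/13 80/29 -984/377 -16/13 -3 -7 W
5 160/233 160/113 -36720/26329 -160/233 -2 -7 S
6 40/37 10/13 -705/481 -40/37 -2 -6 E
final -3 -6 N

n=0: pose=(-3,-7,W); sL=16/13, sR=80/29; mL=-984/377, mR=-16/13; mL+mR=-1448/377 → advance -1; mR−mL=40/29 → turn +1·90°
n=1: pose=(-2,-7,S); sL=160/233, sR=160/113; mL=-36720/26329, mR=-160/233; mL+mR=-54800/26329 → advance -1; mR−mL=80/113 → turn +1·90°
n=2: pose=(-2,-6,E); sL=40/37, sR=10/13; mL=-705/481, mR=-40/37; mL+mR=-1225/481 → advance -1; mR−mL=5/13 → turn +1·90°
n=3: pose=(-3,-6,N); sL=32/9, sR=160/153; mL=-208/51, mR=-32/9; mL+mR=-1168/153 → advance -1; mR−mL=80/153 → turn +1·90°
n=4: pose=(-3,-7,W); sL=16/13, sR=80/29; mL=-984/377, mR=-16/13; mL+mR=-1448/377 → advance -1; mR−mL=40/29 → turn +1·90°
n=5: pose=(-2,-7,S); sL=160/233, sR=160/113; mL=-36720/26329, mR=-160/233; mL+mR=-54800/26329 → advance -1; mR−mL=80/113 → turn +1·90°
n=6: pose=(-2,-6,E); sL=40/37, sR=10/13; mL=-705/481, mR=-40/37; mL+mR=-1225/481 → advance -1; mR−mL=5/13 → turn +1·90°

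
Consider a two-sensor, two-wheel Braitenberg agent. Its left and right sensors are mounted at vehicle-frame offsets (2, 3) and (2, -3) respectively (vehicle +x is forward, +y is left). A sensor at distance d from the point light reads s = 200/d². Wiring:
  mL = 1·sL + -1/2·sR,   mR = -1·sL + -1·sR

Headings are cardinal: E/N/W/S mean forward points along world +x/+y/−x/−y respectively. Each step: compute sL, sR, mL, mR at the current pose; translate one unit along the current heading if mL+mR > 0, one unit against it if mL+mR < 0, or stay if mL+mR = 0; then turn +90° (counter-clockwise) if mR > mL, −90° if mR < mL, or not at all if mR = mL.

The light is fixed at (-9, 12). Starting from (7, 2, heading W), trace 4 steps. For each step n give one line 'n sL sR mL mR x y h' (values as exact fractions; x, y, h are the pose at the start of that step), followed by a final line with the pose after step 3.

n=0: pose=(7,2,W); sL=40/73, sR=40/49; mL=500/3577, mR=-4880/3577; mL+mR=-60/49 → advance -1; mR−mL=-5380/3577 → turn -1·90°
n=1: pose=(8,2,N); sL=10/13, sR=25/58; mL=835/1508, mR=-905/754; mL+mR=-75/116 → advance -1; mR−mL=-2645/1508 → turn -1·90°
n=2: pose=(8,1,E); sL=8/17, sR=200/557; mL=2756/9469, mR=-7856/9469; mL+mR=-300/557 → advance -1; mR−mL=-10612/9469 → turn -1·90°
n=3: pose=(7,1,S); sL=20/53, sR=100/169; mL=730/8957, mR=-8680/8957; mL+mR=-150/169 → advance -1; mR−mL=-9410/8957 → turn -1·90°

0 40/73 40/49 500/3577 -4880/3577 7 2 W
1 10/13 25/58 835/1508 -905/754 8 2 N
2 8/17 200/557 2756/9469 -7856/9469 8 1 E
3 20/53 100/169 730/8957 -8680/8957 7 1 S
final 7 2 W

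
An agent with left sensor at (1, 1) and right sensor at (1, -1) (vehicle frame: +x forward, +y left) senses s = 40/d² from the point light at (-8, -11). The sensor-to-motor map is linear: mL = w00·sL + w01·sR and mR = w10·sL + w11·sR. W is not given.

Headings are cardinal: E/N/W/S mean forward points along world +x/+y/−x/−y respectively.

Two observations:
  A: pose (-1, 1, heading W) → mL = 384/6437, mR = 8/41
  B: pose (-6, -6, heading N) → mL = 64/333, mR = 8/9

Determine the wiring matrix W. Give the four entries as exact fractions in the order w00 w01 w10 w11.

1 -1 0 1

obs A: pose=(-1,1,W) → sL=40/157, sR=8/41, mL=384/6437, mR=8/41
obs B: pose=(-6,-6,N) → sL=40/37, sR=8/9, mL=64/333, mR=8/9
sensor matrix S = [[40/157, 8/41], [40/37, 8/9]]; det S = 33280/2143521
solve [mL_A; mL_B] = S·[w00; w01] and [mR_A; mR_B] = S·[w10; w11]:
  w00 = 1, w01 = -1, w10 = 0, w11 = 1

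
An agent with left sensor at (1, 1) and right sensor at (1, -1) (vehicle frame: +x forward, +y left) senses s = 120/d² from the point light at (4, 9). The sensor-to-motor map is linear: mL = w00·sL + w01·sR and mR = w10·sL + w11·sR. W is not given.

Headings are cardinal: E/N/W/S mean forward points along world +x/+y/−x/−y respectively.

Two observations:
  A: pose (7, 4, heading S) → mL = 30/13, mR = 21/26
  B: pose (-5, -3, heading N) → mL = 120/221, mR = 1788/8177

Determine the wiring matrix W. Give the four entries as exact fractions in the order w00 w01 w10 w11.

1 0 1 -1/2

obs A: pose=(7,4,S) → sL=30/13, sR=3, mL=30/13, mR=21/26
obs B: pose=(-5,-3,N) → sL=120/221, sR=24/37, mL=120/221, mR=1788/8177
sensor matrix S = [[30/13, 3], [120/221, 24/37]]; det S = -1080/8177
solve [mL_A; mL_B] = S·[w00; w01] and [mR_A; mR_B] = S·[w10; w11]:
  w00 = 1, w01 = 0, w10 = 1, w11 = -1/2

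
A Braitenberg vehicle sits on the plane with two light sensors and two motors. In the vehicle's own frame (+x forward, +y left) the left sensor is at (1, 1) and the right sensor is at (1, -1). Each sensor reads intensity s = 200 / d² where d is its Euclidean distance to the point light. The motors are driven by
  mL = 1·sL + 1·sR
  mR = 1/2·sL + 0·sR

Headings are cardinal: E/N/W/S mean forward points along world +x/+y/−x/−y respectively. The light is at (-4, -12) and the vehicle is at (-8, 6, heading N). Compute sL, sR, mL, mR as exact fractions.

left sensor world pos  = (-9, 7); dL² = 386
right sensor world pos = (-7, 7); dR² = 370
sL = 200/386 = 100/193
sR = 200/370 = 20/37
mL = 1·sL + 1·sR = 7560/7141
mR = 1/2·sL + 0·sR = 50/193

100/193 20/37 7560/7141 50/193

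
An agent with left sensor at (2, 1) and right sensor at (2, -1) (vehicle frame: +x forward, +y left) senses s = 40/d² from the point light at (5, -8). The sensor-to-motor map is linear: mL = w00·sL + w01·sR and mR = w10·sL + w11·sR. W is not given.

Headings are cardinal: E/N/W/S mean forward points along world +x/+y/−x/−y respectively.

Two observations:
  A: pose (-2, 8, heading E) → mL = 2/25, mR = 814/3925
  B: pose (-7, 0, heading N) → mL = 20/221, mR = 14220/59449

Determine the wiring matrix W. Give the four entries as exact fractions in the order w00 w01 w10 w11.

0 1/2 1 1/2

obs A: pose=(-2,8,E) → sL=20/157, sR=4/25, mL=2/25, mR=814/3925
obs B: pose=(-7,0,N) → sL=40/269, sR=40/221, mL=20/221, mR=14220/59449
sensor matrix S = [[20/157, 4/25], [40/269, 40/221]]; det S = -34304/46667465
solve [mL_A; mL_B] = S·[w00; w01] and [mR_A; mR_B] = S·[w10; w11]:
  w00 = 0, w01 = 1/2, w10 = 1, w11 = 1/2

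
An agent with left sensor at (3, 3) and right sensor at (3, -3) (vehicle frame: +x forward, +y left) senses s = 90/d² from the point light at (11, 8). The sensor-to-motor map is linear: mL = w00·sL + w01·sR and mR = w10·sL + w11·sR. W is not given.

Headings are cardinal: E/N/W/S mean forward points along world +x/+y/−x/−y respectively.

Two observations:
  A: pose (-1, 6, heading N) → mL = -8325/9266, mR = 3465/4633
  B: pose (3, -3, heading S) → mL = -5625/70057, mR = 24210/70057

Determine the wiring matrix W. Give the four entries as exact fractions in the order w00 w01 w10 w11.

1/2 -1 1/2 1/2

obs A: pose=(-1,6,N) → sL=45/113, sR=45/41, mL=-8325/9266, mR=3465/4633
obs B: pose=(3,-3,S) → sL=90/221, sR=90/317, mL=-5625/70057, mR=24210/70057
sensor matrix S = [[45/113, 45/41], [90/221, 90/317]]; det S = -108378000/324574081
solve [mL_A; mL_B] = S·[w00; w01] and [mR_A; mR_B] = S·[w10; w11]:
  w00 = 1/2, w01 = -1, w10 = 1/2, w11 = 1/2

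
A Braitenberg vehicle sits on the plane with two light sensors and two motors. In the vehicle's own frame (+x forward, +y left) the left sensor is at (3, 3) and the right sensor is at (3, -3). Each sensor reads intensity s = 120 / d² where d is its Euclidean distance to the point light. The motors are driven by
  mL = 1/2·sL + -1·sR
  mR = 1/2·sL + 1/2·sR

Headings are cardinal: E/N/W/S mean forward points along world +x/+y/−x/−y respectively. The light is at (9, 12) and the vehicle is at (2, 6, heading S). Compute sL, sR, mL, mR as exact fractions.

left sensor world pos  = (5, 3); dL² = 97
right sensor world pos = (-1, 3); dR² = 181
sL = 120/97 = 120/97
sR = 120/181 = 120/181
mL = 1/2·sL + -1·sR = -780/17557
mR = 1/2·sL + 1/2·sR = 16680/17557

120/97 120/181 -780/17557 16680/17557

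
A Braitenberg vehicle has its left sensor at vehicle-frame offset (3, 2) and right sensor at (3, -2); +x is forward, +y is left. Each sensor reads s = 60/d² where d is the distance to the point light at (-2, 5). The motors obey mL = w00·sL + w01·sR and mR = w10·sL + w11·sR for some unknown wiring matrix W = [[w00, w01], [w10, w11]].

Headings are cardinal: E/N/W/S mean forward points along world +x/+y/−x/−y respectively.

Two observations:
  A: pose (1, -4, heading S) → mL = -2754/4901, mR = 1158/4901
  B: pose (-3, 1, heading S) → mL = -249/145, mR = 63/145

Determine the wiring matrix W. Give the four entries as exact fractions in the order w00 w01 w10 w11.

-1 -1/2 -1/2 1

obs A: pose=(1,-4,S) → sL=60/169, sR=12/29, mL=-2754/4901, mR=1158/4901
obs B: pose=(-3,1,S) → sL=6/5, sR=30/29, mL=-249/145, mR=63/145
sensor matrix S = [[60/169, 12/29], [6/5, 30/29]]; det S = -3168/24505
solve [mL_A; mL_B] = S·[w00; w01] and [mR_A; mR_B] = S·[w10; w11]:
  w00 = -1, w01 = -1/2, w10 = -1/2, w11 = 1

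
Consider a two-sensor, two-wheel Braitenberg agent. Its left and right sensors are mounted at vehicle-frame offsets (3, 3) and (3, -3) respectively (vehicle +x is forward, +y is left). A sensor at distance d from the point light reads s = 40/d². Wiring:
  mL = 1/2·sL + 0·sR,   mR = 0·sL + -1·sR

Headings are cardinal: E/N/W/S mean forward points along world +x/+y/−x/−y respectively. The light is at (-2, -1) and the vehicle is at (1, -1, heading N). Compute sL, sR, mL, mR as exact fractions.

left sensor world pos  = (-2, 2); dL² = 9
right sensor world pos = (4, 2); dR² = 45
sL = 40/9 = 40/9
sR = 40/45 = 8/9
mL = 1/2·sL + 0·sR = 20/9
mR = 0·sL + -1·sR = -8/9

40/9 8/9 20/9 -8/9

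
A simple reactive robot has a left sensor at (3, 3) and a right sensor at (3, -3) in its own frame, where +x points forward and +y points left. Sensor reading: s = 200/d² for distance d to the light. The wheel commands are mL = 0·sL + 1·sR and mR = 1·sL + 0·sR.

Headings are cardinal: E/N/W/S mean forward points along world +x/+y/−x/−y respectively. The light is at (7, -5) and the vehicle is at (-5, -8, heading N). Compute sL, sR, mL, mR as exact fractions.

left sensor world pos  = (-8, -5); dL² = 225
right sensor world pos = (-2, -5); dR² = 81
sL = 200/225 = 8/9
sR = 200/81 = 200/81
mL = 0·sL + 1·sR = 200/81
mR = 1·sL + 0·sR = 8/9

8/9 200/81 200/81 8/9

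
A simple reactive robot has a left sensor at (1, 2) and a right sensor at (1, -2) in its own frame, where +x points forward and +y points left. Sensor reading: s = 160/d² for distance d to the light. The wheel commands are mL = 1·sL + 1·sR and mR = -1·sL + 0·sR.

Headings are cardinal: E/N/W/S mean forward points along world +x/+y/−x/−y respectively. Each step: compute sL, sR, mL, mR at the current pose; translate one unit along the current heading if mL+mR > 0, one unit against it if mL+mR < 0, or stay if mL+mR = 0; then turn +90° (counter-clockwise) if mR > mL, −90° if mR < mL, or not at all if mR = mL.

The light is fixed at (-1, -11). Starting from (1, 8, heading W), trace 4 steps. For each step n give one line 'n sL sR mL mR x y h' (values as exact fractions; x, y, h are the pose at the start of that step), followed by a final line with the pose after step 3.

0 16/29 80/221 5856/6409 -16/29 1 8 W
1 160/401 160/409 129600/164009 -160/401 0 8 N
2 20/61 20/41 2040/2501 -20/61 0 9 E
3 160/377 160/361 118080/136097 -160/377 1 9 S
final 1 8 W

n=0: pose=(1,8,W); sL=16/29, sR=80/221; mL=5856/6409, mR=-16/29; mL+mR=80/221 → advance +1; mR−mL=-9392/6409 → turn -1·90°
n=1: pose=(0,8,N); sL=160/401, sR=160/409; mL=129600/164009, mR=-160/401; mL+mR=160/409 → advance +1; mR−mL=-195040/164009 → turn -1·90°
n=2: pose=(0,9,E); sL=20/61, sR=20/41; mL=2040/2501, mR=-20/61; mL+mR=20/41 → advance +1; mR−mL=-2860/2501 → turn -1·90°
n=3: pose=(1,9,S); sL=160/377, sR=160/361; mL=118080/136097, mR=-160/377; mL+mR=160/361 → advance +1; mR−mL=-175840/136097 → turn -1·90°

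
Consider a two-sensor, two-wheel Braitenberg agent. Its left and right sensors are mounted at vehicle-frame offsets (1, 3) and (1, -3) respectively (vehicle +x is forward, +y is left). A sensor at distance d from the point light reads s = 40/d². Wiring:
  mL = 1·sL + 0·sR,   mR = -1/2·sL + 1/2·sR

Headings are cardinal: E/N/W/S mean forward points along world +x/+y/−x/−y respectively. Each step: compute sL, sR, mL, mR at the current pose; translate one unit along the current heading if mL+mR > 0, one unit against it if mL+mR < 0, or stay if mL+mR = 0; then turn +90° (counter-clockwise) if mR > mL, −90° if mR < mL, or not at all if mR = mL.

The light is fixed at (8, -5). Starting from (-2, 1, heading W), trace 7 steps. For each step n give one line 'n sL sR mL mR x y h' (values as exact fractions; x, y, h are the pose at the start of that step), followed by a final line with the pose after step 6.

n=0: pose=(-2,1,W); sL=4/13, sR=20/101; mL=4/13, mR=-72/1313; mL+mR=332/1313 → advance +1; mR−mL=-476/1313 → turn -1·90°
n=1: pose=(-3,1,N); sL=8/49, sR=40/113; mL=8/49, mR=528/5537; mL+mR=1432/5537 → advance +1; mR−mL=-376/5537 → turn -1·90°
n=2: pose=(-3,2,E); sL=1/5, sR=10/29; mL=1/5, mR=21/290; mL+mR=79/290 → advance +1; mR−mL=-37/290 → turn -1·90°
n=3: pose=(-2,2,S); sL=8/17, sR=8/41; mL=8/17, mR=-96/697; mL+mR=232/697 → advance +1; mR−mL=-424/697 → turn -1·90°
n=4: pose=(-2,1,W); sL=4/13, sR=20/101; mL=4/13, mR=-72/1313; mL+mR=332/1313 → advance +1; mR−mL=-476/1313 → turn -1·90°
n=5: pose=(-3,1,N); sL=8/49, sR=40/113; mL=8/49, mR=528/5537; mL+mR=1432/5537 → advance +1; mR−mL=-376/5537 → turn -1·90°
n=6: pose=(-3,2,E); sL=1/5, sR=10/29; mL=1/5, mR=21/290; mL+mR=79/290 → advance +1; mR−mL=-37/290 → turn -1·90°

0 4/13 20/101 4/13 -72/1313 -2 1 W
1 8/49 40/113 8/49 528/5537 -3 1 N
2 1/5 10/29 1/5 21/290 -3 2 E
3 8/17 8/41 8/17 -96/697 -2 2 S
4 4/13 20/101 4/13 -72/1313 -2 1 W
5 8/49 40/113 8/49 528/5537 -3 1 N
6 1/5 10/29 1/5 21/290 -3 2 E
final -2 2 S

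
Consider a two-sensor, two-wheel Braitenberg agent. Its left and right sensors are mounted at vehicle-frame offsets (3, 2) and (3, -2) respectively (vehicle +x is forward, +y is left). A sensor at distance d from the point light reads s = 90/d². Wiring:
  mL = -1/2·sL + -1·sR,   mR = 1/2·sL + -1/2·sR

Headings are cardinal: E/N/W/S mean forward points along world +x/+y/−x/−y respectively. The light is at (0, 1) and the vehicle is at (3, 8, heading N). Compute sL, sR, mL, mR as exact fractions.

left sensor world pos  = (1, 11); dL² = 101
right sensor world pos = (5, 11); dR² = 125
sL = 90/101 = 90/101
sR = 90/125 = 18/25
mL = -1/2·sL + -1·sR = -2943/2525
mR = 1/2·sL + -1/2·sR = 216/2525

90/101 18/25 -2943/2525 216/2525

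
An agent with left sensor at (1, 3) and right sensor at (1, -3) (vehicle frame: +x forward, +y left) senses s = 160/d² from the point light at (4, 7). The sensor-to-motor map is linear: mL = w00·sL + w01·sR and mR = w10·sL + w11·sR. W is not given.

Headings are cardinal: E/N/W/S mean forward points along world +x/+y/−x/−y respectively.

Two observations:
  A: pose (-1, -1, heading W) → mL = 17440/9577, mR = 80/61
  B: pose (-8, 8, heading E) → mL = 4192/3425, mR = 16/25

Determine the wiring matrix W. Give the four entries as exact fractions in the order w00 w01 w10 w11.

1/2 1/2 0 1/2

obs A: pose=(-1,-1,W) → sL=160/157, sR=160/61, mL=17440/9577, mR=80/61
obs B: pose=(-8,8,E) → sL=160/137, sR=32/25, mL=4192/3425, mR=16/25
sensor matrix S = [[160/157, 160/61], [160/137, 32/25]]; det S = -11538432/6560245
solve [mL_A; mL_B] = S·[w00; w01] and [mR_A; mR_B] = S·[w10; w11]:
  w00 = 1/2, w01 = 1/2, w10 = 0, w11 = 1/2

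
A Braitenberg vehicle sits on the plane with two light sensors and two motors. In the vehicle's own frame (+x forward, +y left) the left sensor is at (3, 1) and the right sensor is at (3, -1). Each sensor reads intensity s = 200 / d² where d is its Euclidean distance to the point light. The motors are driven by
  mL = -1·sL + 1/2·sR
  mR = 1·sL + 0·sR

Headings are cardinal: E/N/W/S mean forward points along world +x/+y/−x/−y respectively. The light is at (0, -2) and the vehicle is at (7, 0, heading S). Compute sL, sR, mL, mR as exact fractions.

left sensor world pos  = (8, -3); dL² = 65
right sensor world pos = (6, -3); dR² = 37
sL = 200/65 = 40/13
sR = 200/37 = 200/37
mL = -1·sL + 1/2·sR = -180/481
mR = 1·sL + 0·sR = 40/13

40/13 200/37 -180/481 40/13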